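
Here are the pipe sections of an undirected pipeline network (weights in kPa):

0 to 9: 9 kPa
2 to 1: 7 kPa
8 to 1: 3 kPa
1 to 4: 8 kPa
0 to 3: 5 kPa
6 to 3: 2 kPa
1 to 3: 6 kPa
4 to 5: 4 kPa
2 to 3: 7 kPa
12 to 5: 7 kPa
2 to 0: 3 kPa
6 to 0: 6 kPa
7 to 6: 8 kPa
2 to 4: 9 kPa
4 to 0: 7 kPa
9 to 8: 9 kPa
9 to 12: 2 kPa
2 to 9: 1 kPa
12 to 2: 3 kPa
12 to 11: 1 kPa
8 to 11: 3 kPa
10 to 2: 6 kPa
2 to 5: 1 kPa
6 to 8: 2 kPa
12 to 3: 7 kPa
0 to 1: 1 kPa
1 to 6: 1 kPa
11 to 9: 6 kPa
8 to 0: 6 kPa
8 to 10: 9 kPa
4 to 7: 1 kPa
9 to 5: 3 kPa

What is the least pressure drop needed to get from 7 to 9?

Shortest distances from 7:
7: 0
4: 1  (via 7)
5: 5  (via 4)
2: 6  (via 5)
9: 7  (via 2)
Shortest route: 7 → 4 → 5 → 2 → 9 = 7 kPa.

7 kPa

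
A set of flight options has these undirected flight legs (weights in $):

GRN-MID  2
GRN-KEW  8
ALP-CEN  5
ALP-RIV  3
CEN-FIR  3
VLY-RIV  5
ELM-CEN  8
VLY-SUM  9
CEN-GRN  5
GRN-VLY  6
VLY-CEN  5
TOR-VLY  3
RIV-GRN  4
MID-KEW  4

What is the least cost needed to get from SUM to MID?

$17

Shortest distances from SUM:
SUM: 0
VLY: 9  (via SUM)
TOR: 12  (via VLY)
CEN: 14  (via VLY)
RIV: 14  (via VLY)
GRN: 15  (via VLY)
ALP: 17  (via RIV)
FIR: 17  (via CEN)
MID: 17  (via GRN)
Shortest route: SUM–VLY–GRN–MID = $17.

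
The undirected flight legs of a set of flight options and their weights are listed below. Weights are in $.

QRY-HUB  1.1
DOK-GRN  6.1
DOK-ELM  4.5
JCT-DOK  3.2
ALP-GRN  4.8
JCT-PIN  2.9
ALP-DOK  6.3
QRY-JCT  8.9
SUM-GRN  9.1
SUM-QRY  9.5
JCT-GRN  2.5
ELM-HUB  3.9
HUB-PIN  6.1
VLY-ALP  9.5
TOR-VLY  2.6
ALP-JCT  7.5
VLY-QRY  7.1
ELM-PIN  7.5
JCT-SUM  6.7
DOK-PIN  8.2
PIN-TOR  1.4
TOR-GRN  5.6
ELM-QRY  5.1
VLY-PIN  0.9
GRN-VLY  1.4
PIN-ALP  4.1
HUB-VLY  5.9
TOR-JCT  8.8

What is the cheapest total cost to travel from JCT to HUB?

Running Dijkstra from JCT:
JCT: 0
GRN: 2.5  (via JCT)
PIN: 2.9  (via JCT)
DOK: 3.2  (via JCT)
VLY: 3.8  (via PIN)
TOR: 4.3  (via PIN)
SUM: 6.7  (via JCT)
ALP: 7  (via PIN)
ELM: 7.7  (via DOK)
QRY: 8.9  (via JCT)
HUB: 9  (via PIN)
Shortest route: JCT–PIN–HUB = $9.

$9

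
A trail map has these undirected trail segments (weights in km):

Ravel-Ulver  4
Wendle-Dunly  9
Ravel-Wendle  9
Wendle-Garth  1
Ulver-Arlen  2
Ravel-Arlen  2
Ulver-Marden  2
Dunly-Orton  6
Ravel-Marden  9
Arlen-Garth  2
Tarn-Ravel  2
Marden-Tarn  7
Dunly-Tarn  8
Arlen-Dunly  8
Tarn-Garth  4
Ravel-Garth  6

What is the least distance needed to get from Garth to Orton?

16 km

Shortest distances from Garth:
Garth: 0
Wendle: 1  (via Garth)
Arlen: 2  (via Garth)
Tarn: 4  (via Garth)
Ravel: 4  (via Arlen)
Ulver: 4  (via Arlen)
Marden: 6  (via Ulver)
Dunly: 10  (via Wendle)
Orton: 16  (via Dunly)
Shortest route: Garth–Wendle–Dunly–Orton = 16 km.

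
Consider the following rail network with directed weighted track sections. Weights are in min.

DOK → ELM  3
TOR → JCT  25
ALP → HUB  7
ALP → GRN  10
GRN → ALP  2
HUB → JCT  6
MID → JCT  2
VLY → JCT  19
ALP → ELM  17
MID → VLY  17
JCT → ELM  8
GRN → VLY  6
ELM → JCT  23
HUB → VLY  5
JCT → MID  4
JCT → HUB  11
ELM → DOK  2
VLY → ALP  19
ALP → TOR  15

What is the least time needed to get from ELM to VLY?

39 min

Running Dijkstra from ELM:
ELM: 0
DOK: 2  (via ELM)
JCT: 23  (via ELM)
MID: 27  (via JCT)
HUB: 34  (via JCT)
VLY: 39  (via HUB)
Shortest route: ELM → JCT → HUB → VLY = 39 min.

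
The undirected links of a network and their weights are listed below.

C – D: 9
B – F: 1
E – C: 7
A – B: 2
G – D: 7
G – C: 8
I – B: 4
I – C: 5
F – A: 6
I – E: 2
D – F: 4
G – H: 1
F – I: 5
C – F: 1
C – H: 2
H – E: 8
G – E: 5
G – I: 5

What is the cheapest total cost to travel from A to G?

Running Dijkstra from A:
A: 0
B: 2  (via A)
F: 3  (via B)
C: 4  (via F)
H: 6  (via C)
I: 6  (via B)
D: 7  (via F)
G: 7  (via H)
Shortest route: A–B–F–C–H–G = 7.

7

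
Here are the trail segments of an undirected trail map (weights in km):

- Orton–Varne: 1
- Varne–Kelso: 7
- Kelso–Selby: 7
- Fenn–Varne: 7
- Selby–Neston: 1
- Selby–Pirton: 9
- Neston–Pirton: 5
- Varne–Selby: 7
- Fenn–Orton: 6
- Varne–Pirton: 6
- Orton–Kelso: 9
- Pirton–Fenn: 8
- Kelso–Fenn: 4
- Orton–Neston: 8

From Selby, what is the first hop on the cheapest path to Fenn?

Kelso

Enumerating some paths:
Selby - Kelso - Fenn: 7+4 = 11
Selby - Neston - Pirton - Fenn: 1+5+8 = 14
The minimum is 11 km via Selby - Kelso - Fenn.
So from Selby the first move is to Kelso.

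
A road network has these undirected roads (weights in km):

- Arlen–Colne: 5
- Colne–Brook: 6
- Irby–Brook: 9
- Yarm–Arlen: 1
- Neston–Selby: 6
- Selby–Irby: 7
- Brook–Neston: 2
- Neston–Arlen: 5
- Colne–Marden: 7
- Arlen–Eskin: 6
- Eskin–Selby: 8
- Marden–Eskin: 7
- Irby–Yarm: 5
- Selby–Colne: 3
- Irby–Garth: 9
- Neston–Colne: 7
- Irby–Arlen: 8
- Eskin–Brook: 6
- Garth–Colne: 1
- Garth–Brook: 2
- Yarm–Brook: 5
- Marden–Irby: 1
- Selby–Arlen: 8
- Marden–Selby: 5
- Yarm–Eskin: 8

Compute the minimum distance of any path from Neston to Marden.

Running Dijkstra from Neston:
Neston: 0
Brook: 2  (via Neston)
Garth: 4  (via Brook)
Colne: 5  (via Garth)
Arlen: 5  (via Neston)
Selby: 6  (via Neston)
Yarm: 6  (via Arlen)
Eskin: 8  (via Brook)
Irby: 11  (via Brook)
Marden: 11  (via Selby)
Shortest route: Neston → Selby → Marden = 11 km.

11 km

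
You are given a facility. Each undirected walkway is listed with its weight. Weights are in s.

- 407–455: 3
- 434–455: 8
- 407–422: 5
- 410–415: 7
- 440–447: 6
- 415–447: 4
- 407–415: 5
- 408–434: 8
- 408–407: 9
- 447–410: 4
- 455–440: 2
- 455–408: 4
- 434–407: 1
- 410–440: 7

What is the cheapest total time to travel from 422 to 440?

Running Dijkstra from 422:
422: 0
407: 5  (via 422)
434: 6  (via 407)
455: 8  (via 407)
415: 10  (via 407)
440: 10  (via 455)
Shortest route: 422 → 407 → 455 → 440 = 10 s.

10 s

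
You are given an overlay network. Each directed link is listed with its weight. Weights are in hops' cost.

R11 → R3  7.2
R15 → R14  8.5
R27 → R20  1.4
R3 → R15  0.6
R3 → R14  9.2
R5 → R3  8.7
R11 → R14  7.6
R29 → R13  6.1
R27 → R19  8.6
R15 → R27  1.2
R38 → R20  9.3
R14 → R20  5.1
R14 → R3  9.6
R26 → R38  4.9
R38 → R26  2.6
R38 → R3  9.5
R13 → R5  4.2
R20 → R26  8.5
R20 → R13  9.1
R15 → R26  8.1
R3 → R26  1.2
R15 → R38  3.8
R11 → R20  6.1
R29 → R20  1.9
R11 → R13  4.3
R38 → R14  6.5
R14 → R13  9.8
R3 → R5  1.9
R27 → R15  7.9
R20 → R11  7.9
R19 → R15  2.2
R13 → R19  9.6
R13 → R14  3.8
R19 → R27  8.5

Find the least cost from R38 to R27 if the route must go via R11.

26.2 hops' cost

Best R38 to R11: R38 → R20 → R11 costing 17.2
Best R11 to R27: R11 → R3 → R15 → R27 costing 9
Total via R11: 17.2 + 9 = 26.2 hops' cost.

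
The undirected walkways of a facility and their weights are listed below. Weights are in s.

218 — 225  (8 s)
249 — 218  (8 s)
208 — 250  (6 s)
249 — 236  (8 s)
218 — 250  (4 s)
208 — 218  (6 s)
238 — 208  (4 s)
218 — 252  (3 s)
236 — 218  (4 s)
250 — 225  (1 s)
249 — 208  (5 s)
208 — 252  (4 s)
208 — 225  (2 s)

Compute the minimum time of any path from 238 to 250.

7 s

Settle nodes by increasing distance from 238:
238: 0
208: 4  (via 238)
225: 6  (via 208)
250: 7  (via 225)
Shortest route: 238 → 208 → 225 → 250 = 7 s.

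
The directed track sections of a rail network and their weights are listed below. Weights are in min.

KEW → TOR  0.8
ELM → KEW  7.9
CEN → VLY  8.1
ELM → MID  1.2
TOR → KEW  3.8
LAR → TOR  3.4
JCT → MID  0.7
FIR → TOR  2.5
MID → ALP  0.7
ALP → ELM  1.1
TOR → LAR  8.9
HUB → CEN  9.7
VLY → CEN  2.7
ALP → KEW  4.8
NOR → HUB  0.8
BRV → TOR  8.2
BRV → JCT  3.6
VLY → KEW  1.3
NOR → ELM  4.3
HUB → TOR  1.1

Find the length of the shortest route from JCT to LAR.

Settle nodes by increasing distance from JCT:
JCT: 0
MID: 0.7  (via JCT)
ALP: 1.4  (via MID)
ELM: 2.5  (via ALP)
KEW: 6.2  (via ALP)
TOR: 7  (via KEW)
LAR: 15.9  (via TOR)
Shortest route: JCT → MID → ALP → KEW → TOR → LAR = 15.9 min.

15.9 min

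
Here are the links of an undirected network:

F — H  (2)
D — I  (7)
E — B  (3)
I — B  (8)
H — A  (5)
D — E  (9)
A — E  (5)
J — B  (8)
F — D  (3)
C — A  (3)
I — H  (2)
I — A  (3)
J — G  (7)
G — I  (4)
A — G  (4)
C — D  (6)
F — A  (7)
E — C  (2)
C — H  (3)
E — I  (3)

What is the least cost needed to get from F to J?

Settle nodes by increasing distance from F:
F: 0
H: 2  (via F)
D: 3  (via F)
I: 4  (via H)
C: 5  (via H)
A: 7  (via F)
E: 7  (via I)
G: 8  (via I)
B: 10  (via E)
J: 15  (via G)
Shortest route: F–H–I–G–J = 15.

15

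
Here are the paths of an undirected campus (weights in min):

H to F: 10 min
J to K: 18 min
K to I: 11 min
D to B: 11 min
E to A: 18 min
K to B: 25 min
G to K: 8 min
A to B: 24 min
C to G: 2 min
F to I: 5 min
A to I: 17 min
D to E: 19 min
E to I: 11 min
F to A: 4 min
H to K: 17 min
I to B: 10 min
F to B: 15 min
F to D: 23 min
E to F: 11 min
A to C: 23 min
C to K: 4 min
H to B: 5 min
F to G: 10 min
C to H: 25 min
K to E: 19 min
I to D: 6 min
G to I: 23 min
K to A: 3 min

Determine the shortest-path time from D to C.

Enumerating some paths:
D → I → K → C: 6+11+4 = 21
D → I → F → A → K → C: 6+5+4+3+4 = 22
D → I → F → G → C: 6+5+10+2 = 23
The minimum is 21 min via D → I → K → C.

21 min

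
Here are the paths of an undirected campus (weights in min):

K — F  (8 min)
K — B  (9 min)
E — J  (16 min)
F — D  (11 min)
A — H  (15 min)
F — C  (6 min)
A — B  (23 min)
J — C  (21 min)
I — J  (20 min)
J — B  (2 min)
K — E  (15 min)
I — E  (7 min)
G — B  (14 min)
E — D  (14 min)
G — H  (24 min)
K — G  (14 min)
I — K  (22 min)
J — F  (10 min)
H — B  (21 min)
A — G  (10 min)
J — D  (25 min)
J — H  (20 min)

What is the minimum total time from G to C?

Enumerating some paths:
G–K–F–C: 14+8+6 = 28
G–B–J–F–C: 14+2+10+6 = 32
Cheapest is G–K–F–C at 28 min.

28 min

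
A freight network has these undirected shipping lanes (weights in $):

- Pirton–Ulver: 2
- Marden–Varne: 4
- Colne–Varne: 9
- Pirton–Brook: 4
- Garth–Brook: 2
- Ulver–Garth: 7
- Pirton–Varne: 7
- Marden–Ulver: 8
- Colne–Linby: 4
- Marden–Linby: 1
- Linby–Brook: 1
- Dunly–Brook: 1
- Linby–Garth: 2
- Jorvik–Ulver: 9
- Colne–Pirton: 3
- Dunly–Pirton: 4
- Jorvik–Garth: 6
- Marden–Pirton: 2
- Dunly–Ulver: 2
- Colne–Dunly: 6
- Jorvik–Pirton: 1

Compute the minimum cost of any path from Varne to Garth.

Shortest distances from Varne:
Varne: 0
Marden: 4  (via Varne)
Linby: 5  (via Marden)
Brook: 6  (via Linby)
Pirton: 6  (via Marden)
Jorvik: 7  (via Pirton)
Dunly: 7  (via Brook)
Garth: 7  (via Linby)
Shortest route: Varne–Marden–Linby–Garth = $7.

$7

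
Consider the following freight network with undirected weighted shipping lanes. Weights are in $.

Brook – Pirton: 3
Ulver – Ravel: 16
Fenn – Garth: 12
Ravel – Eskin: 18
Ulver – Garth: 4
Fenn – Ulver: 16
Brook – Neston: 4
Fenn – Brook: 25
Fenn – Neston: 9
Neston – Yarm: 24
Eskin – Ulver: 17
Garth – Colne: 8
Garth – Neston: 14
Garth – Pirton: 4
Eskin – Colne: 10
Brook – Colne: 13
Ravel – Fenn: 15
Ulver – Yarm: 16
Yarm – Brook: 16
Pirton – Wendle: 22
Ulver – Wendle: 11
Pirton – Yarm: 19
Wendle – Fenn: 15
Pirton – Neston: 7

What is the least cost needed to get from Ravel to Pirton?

$24

Settle nodes by increasing distance from Ravel:
Ravel: 0
Fenn: 15  (via Ravel)
Ulver: 16  (via Ravel)
Eskin: 18  (via Ravel)
Garth: 20  (via Ulver)
Pirton: 24  (via Garth)
Shortest route: Ravel → Ulver → Garth → Pirton = $24.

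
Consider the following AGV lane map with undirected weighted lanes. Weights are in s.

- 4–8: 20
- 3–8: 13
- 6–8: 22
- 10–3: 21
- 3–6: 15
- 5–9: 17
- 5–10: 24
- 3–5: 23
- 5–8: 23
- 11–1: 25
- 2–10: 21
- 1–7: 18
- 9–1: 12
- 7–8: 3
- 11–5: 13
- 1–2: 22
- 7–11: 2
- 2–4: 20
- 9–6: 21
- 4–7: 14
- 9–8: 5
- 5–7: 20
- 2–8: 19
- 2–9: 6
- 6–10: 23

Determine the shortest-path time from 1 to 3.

30 s

Compare a few routes:
1–11–7–8–3: 25+2+3+13 = 43
1–9–8–3: 12+5+13 = 30
1–2–9–8–3: 22+6+5+13 = 46
1–7–8–3: 18+3+13 = 34
Cheapest is 1–9–8–3 at 30 s.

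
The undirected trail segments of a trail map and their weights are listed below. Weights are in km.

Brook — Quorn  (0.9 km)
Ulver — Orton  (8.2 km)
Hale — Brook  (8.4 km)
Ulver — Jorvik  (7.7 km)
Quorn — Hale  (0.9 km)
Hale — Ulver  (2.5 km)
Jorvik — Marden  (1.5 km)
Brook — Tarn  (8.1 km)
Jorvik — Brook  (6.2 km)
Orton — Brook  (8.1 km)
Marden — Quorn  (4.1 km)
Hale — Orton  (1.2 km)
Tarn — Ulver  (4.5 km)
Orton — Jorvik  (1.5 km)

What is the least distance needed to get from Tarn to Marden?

11.2 km

Compare a few routes:
Tarn–Ulver–Hale–Orton–Jorvik–Marden: 4.5+2.5+1.2+1.5+1.5 = 11.2
Tarn–Ulver–Hale–Quorn–Marden: 4.5+2.5+0.9+4.1 = 12
Cheapest is Tarn–Ulver–Hale–Orton–Jorvik–Marden at 11.2 km.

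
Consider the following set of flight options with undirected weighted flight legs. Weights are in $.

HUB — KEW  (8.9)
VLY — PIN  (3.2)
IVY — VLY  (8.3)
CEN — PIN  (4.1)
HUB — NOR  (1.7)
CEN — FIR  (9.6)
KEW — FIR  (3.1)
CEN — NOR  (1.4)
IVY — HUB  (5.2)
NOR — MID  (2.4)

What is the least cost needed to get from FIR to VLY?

$16.9

Running Dijkstra from FIR:
FIR: 0
KEW: 3.1  (via FIR)
CEN: 9.6  (via FIR)
NOR: 11  (via CEN)
HUB: 12  (via KEW)
MID: 13.4  (via NOR)
PIN: 13.7  (via CEN)
VLY: 16.9  (via PIN)
Shortest route: FIR–CEN–PIN–VLY = $16.9.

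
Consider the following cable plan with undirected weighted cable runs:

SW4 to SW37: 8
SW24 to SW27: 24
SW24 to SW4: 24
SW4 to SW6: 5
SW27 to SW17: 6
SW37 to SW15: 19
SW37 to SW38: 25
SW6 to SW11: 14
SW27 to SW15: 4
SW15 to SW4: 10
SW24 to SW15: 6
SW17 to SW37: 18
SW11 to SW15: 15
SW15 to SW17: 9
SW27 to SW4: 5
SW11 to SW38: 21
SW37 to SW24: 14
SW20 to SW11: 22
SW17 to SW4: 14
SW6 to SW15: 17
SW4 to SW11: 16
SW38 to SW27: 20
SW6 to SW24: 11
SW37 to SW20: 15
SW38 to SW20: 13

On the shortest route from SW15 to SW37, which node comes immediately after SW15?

SW27

Compare a few routes:
SW15–SW24–SW37: 6+14 = 20
SW15–SW4–SW37: 10+8 = 18
SW15–SW37: 19 = 19
SW15–SW27–SW4–SW37: 4+5+8 = 17
The minimum is 17 via SW15–SW27–SW4–SW37.
So from SW15 the first move is to SW27.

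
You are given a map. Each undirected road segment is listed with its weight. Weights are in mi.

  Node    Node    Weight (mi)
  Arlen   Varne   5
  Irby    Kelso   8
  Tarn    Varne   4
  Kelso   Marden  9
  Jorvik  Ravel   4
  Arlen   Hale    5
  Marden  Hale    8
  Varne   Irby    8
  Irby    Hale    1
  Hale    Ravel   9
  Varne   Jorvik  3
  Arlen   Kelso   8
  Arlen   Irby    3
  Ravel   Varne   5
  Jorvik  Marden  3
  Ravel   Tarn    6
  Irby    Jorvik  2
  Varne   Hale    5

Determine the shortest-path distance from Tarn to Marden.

10 mi

Candidate routes:
Tarn - Ravel - Jorvik - Marden: 6+4+3 = 13
Tarn - Varne - Ravel - Jorvik - Marden: 4+5+4+3 = 16
Tarn - Varne - Jorvik - Marden: 4+3+3 = 10
Tarn - Varne - Hale - Irby - Jorvik - Marden: 4+5+1+2+3 = 15
Cheapest is Tarn - Varne - Jorvik - Marden at 10 mi.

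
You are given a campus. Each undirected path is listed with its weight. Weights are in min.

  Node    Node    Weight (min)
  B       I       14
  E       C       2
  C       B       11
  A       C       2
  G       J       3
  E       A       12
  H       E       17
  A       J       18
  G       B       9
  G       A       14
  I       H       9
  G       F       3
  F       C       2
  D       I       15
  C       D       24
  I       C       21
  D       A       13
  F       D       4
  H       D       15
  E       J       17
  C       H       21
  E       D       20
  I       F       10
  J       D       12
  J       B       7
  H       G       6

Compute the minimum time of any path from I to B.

Settle nodes by increasing distance from I:
I: 0
H: 9  (via I)
F: 10  (via I)
C: 12  (via F)
G: 13  (via F)
A: 14  (via C)
B: 14  (via I)
Shortest route: I–B = 14 min.

14 min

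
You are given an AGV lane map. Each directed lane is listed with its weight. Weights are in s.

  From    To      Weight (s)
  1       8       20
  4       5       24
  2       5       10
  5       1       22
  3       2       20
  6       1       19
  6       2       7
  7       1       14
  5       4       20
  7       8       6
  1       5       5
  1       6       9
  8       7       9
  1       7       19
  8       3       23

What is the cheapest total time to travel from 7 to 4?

39 s

Enumerating some paths:
7–1–5–4: 14+5+20 = 39
7–8–3–2–5–4: 6+23+20+10+20 = 79
7–1–6–2–5–4: 14+9+7+10+20 = 60
The minimum is 39 s via 7–1–5–4.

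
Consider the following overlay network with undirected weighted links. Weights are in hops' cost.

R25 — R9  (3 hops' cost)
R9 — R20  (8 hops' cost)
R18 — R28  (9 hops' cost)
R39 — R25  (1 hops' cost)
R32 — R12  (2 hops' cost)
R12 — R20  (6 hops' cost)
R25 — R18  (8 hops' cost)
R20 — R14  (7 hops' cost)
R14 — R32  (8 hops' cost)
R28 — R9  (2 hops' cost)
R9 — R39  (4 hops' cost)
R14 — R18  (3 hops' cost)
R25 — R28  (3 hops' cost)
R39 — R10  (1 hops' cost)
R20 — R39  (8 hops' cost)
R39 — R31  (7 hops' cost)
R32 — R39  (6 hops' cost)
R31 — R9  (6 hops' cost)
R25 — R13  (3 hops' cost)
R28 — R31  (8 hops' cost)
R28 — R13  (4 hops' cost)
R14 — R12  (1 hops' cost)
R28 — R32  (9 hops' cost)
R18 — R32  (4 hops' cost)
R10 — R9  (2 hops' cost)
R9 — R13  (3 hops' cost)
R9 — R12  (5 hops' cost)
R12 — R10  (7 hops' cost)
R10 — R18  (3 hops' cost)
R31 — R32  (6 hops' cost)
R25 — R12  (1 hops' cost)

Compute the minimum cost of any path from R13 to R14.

Shortest distances from R13:
R13: 0
R25: 3  (via R13)
R9: 3  (via R13)
R39: 4  (via R25)
R28: 4  (via R13)
R12: 4  (via R25)
R14: 5  (via R12)
Shortest route: R13–R25–R12–R14 = 5 hops' cost.

5 hops' cost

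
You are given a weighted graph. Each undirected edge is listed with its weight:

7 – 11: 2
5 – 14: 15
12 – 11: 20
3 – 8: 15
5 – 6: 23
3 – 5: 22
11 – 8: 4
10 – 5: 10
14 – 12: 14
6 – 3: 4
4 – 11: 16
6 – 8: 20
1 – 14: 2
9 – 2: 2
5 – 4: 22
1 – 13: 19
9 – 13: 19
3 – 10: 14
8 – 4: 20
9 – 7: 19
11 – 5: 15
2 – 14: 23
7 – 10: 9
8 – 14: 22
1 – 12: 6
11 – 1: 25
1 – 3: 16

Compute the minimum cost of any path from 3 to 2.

Settle nodes by increasing distance from 3:
3: 0
6: 4  (via 3)
10: 14  (via 3)
8: 15  (via 3)
1: 16  (via 3)
14: 18  (via 1)
11: 19  (via 8)
7: 21  (via 11)
5: 22  (via 3)
12: 22  (via 1)
4: 35  (via 8)
13: 35  (via 1)
9: 40  (via 7)
2: 41  (via 14)
Shortest route: 3–1–14–2 = 41.

41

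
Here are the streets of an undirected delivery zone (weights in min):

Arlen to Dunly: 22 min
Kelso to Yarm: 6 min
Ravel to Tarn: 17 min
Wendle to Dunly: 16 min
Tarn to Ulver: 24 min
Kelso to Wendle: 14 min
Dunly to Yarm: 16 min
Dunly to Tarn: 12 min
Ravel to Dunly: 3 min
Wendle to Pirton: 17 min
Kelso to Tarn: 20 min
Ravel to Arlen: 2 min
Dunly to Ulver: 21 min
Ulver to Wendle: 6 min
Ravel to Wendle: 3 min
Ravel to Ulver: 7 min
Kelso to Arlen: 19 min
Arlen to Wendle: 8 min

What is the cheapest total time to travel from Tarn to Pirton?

35 min

Enumerating some paths:
Tarn → Dunly → Ravel → Arlen → Wendle → Pirton: 12+3+2+8+17 = 42
Tarn → Dunly → Ravel → Wendle → Pirton: 12+3+3+17 = 35
Tarn → Ravel → Wendle → Pirton: 17+3+17 = 37
Cheapest is Tarn → Dunly → Ravel → Wendle → Pirton at 35 min.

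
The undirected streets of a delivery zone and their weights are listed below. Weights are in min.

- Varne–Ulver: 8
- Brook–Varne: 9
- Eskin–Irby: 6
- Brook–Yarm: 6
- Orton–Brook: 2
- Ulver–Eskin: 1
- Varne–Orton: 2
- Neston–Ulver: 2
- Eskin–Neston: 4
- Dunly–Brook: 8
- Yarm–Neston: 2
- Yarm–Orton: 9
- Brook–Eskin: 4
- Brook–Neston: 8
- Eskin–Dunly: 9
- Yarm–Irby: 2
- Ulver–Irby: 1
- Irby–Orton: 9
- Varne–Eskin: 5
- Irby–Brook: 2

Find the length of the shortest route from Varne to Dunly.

12 min

Compare a few routes:
Varne - Orton - Brook - Dunly: 2+2+8 = 12
Varne - Eskin - Dunly: 5+9 = 14
Varne - Eskin - Brook - Dunly: 5+4+8 = 17
Varne - Eskin - Ulver - Irby - Brook - Dunly: 5+1+1+2+8 = 17
The minimum is 12 min via Varne - Orton - Brook - Dunly.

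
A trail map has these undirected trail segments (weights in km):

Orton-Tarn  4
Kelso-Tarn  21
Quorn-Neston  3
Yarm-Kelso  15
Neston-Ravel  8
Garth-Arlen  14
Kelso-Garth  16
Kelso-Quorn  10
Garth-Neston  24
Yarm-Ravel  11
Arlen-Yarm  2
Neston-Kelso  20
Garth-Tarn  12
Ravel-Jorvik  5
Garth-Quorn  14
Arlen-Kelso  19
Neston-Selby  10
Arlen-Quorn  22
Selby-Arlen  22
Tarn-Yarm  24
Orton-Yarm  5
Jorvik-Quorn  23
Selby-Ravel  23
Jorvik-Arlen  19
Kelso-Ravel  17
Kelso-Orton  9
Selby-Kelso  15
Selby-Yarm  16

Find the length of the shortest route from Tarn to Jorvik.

25 km

Shortest distances from Tarn:
Tarn: 0
Orton: 4  (via Tarn)
Yarm: 9  (via Orton)
Arlen: 11  (via Yarm)
Garth: 12  (via Tarn)
Kelso: 13  (via Orton)
Ravel: 20  (via Yarm)
Quorn: 23  (via Kelso)
Jorvik: 25  (via Ravel)
Shortest route: Tarn–Orton–Yarm–Ravel–Jorvik = 25 km.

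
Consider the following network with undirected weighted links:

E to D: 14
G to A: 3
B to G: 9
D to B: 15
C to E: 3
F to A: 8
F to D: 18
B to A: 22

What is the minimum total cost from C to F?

35

Running Dijkstra from C:
C: 0
E: 3  (via C)
D: 17  (via E)
B: 32  (via D)
F: 35  (via D)
Shortest route: C → E → D → F = 35.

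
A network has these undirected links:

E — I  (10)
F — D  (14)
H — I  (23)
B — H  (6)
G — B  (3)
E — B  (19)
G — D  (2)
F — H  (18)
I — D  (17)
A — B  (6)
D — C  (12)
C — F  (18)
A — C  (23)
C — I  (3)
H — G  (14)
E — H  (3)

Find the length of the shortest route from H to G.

Settle nodes by increasing distance from H:
H: 0
E: 3  (via H)
B: 6  (via H)
G: 9  (via B)
Shortest route: H → B → G = 9.

9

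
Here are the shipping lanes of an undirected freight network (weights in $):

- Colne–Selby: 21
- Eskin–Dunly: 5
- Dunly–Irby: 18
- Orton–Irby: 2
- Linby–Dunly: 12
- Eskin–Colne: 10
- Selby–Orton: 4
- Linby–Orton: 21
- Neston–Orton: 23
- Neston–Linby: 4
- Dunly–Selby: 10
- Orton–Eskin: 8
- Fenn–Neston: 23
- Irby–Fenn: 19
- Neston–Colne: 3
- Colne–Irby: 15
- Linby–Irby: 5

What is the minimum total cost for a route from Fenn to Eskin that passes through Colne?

Shortest Fenn→Colne: Fenn → Neston → Colne = 26
Best Colne to Eskin: Colne → Eskin costing 10
Total via Colne: 26 + 10 = $36.

$36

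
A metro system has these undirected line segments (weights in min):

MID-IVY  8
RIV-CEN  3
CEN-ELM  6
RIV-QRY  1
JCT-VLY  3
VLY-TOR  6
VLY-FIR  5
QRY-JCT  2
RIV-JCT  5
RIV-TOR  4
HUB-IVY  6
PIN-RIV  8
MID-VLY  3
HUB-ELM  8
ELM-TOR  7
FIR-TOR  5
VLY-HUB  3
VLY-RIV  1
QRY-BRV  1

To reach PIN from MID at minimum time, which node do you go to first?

VLY

Enumerating some paths:
MID → VLY → JCT → RIV → PIN: 3+3+5+8 = 19
MID → VLY → RIV → PIN: 3+1+8 = 12
MID → VLY → JCT → QRY → RIV → PIN: 3+3+2+1+8 = 17
The minimum is 12 min via MID → VLY → RIV → PIN.
So from MID the first move is to VLY.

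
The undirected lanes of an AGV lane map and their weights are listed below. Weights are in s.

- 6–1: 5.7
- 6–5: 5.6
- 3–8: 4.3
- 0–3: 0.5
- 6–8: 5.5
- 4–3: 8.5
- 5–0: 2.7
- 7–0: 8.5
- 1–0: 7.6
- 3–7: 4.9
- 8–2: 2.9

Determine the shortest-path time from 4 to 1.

16.6 s

Enumerating some paths:
4–3–0–1: 8.5+0.5+7.6 = 16.6
4–3–0–5–6–1: 8.5+0.5+2.7+5.6+5.7 = 23
4–3–7–0–1: 8.5+4.9+8.5+7.6 = 29.5
4–3–8–6–1: 8.5+4.3+5.5+5.7 = 24
Cheapest is 4–3–0–1 at 16.6 s.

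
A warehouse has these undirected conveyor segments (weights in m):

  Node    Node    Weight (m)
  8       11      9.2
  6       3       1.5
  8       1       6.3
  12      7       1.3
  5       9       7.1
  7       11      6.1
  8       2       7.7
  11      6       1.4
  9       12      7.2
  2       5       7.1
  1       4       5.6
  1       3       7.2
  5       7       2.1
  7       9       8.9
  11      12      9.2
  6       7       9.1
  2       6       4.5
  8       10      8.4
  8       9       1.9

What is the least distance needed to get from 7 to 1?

16.2 m

Compare a few routes:
7 - 9 - 8 - 1: 8.9+1.9+6.3 = 17.1
7 - 11 - 6 - 3 - 1: 6.1+1.4+1.5+7.2 = 16.2
7 - 12 - 9 - 8 - 1: 1.3+7.2+1.9+6.3 = 16.7
The minimum is 16.2 m via 7 - 11 - 6 - 3 - 1.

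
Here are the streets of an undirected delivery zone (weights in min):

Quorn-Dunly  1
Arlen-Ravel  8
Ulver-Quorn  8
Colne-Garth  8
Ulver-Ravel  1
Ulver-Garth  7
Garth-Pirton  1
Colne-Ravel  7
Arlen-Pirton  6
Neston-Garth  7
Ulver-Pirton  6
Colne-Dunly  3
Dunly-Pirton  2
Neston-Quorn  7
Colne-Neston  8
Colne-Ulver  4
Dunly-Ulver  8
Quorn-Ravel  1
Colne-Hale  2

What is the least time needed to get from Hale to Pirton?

Settle nodes by increasing distance from Hale:
Hale: 0
Colne: 2  (via Hale)
Dunly: 5  (via Colne)
Quorn: 6  (via Dunly)
Ulver: 6  (via Colne)
Pirton: 7  (via Dunly)
Shortest route: Hale–Colne–Dunly–Pirton = 7 min.

7 min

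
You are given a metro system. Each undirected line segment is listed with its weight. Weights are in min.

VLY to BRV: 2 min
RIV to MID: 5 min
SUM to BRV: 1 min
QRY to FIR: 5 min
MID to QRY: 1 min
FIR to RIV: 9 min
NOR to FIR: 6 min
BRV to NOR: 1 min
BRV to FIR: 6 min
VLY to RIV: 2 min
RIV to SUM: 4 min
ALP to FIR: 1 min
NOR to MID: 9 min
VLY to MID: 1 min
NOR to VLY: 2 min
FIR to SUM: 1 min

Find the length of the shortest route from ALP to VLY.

Enumerating some paths:
ALP - FIR - SUM - RIV - VLY: 1+1+4+2 = 8
ALP - FIR - SUM - BRV - NOR - VLY: 1+1+1+1+2 = 6
ALP - FIR - SUM - BRV - VLY: 1+1+1+2 = 5
ALP - FIR - QRY - MID - VLY: 1+5+1+1 = 8
The minimum is 5 min via ALP - FIR - SUM - BRV - VLY.

5 min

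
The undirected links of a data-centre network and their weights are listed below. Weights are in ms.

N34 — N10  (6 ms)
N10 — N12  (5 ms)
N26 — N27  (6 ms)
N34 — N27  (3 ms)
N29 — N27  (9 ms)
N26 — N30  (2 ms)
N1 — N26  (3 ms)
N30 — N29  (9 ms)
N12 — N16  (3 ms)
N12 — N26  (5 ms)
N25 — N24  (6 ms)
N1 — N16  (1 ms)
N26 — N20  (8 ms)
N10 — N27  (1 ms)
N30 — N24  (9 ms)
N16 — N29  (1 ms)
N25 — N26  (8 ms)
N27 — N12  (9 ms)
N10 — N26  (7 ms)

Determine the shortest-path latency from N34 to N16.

12 ms

Shortest distances from N34:
N34: 0
N27: 3  (via N34)
N10: 4  (via N27)
N26: 9  (via N27)
N12: 9  (via N10)
N30: 11  (via N26)
N16: 12  (via N12)
Shortest route: N34 → N27 → N10 → N12 → N16 = 12 ms.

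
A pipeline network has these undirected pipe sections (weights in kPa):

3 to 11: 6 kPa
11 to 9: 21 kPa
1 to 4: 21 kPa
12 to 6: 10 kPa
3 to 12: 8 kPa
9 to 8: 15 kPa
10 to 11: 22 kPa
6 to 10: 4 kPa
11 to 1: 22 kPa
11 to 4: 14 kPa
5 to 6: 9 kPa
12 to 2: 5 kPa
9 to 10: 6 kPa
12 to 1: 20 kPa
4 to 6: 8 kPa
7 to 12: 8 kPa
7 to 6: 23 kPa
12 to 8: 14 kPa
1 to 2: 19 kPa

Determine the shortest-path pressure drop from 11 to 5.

31 kPa

Shortest distances from 11:
11: 0
3: 6  (via 11)
4: 14  (via 11)
12: 14  (via 3)
2: 19  (via 12)
9: 21  (via 11)
1: 22  (via 11)
6: 22  (via 4)
7: 22  (via 12)
10: 22  (via 11)
8: 28  (via 12)
5: 31  (via 6)
Shortest route: 11–4–6–5 = 31 kPa.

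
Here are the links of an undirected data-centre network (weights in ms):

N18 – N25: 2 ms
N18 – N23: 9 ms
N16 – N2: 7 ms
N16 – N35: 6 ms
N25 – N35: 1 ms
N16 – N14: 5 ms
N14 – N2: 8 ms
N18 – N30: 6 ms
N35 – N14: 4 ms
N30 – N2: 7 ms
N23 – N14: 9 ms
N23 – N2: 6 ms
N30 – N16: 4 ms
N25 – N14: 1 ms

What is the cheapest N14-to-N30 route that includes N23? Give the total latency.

Shortest N14→N23: N14–N23 = 9
Shortest N23→N30: N23–N2–N30 = 13
Total via N23: 9 + 13 = 22 ms.

22 ms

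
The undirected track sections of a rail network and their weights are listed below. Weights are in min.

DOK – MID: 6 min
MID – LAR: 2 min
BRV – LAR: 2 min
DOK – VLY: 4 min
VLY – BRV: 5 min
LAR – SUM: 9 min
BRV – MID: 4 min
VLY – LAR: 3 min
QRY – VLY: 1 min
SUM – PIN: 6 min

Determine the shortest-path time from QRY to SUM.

13 min

Shortest distances from QRY:
QRY: 0
VLY: 1  (via QRY)
LAR: 4  (via VLY)
DOK: 5  (via VLY)
MID: 6  (via LAR)
BRV: 6  (via VLY)
SUM: 13  (via LAR)
Shortest route: QRY → VLY → LAR → SUM = 13 min.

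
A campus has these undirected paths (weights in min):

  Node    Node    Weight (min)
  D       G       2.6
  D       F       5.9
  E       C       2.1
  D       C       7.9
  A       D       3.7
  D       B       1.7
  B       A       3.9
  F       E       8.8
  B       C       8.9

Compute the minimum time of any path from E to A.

Shortest distances from E:
E: 0
C: 2.1  (via E)
F: 8.8  (via E)
D: 10  (via C)
B: 11  (via C)
G: 12.6  (via D)
A: 13.7  (via D)
Shortest route: E → C → D → A = 13.7 min.

13.7 min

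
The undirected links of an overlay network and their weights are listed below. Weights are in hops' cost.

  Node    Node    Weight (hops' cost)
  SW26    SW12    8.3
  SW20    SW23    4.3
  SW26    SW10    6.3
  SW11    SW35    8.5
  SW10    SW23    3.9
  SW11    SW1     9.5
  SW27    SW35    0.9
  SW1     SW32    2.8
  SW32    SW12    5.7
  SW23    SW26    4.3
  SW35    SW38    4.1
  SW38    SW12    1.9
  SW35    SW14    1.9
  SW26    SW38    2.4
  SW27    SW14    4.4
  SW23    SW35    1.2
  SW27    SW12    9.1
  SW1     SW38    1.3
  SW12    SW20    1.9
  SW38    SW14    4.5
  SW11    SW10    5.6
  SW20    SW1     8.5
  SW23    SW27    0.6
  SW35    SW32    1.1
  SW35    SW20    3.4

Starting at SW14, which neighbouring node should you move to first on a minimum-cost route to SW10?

SW35

Enumerating some paths:
SW14–SW35–SW23–SW10: 1.9+1.2+3.9 = 7
SW14–SW35–SW27–SW23–SW10: 1.9+0.9+0.6+3.9 = 7.3
SW14–SW27–SW23–SW10: 4.4+0.6+3.9 = 8.9
The minimum is 7 hops' cost via SW14–SW35–SW23–SW10.
So from SW14 the first move is to SW35.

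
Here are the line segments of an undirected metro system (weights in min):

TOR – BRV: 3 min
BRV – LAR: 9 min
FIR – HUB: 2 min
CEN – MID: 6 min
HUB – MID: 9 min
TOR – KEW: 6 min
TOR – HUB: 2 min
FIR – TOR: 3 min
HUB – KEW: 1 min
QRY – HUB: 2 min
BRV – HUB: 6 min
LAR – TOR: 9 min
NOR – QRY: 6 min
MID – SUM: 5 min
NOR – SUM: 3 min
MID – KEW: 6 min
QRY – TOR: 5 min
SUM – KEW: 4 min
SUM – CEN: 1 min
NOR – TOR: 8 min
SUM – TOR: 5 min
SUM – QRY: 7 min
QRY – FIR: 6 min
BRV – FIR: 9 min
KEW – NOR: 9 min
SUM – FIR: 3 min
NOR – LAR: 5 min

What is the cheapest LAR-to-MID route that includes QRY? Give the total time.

20 min

Shortest LAR→QRY: LAR–NOR–QRY = 11
Shortest QRY→MID: QRY–HUB–KEW–MID = 9
Total via QRY: 11 + 9 = 20 min.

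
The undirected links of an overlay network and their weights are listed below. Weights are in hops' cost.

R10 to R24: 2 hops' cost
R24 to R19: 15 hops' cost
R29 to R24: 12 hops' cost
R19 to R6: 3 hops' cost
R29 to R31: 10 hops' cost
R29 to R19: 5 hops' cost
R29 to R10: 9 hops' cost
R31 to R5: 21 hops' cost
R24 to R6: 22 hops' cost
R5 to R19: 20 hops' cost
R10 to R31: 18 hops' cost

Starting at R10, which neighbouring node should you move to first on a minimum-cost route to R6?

Candidate routes:
R10 - R29 - R19 - R6: 9+5+3 = 17
R10 - R24 - R19 - R6: 2+15+3 = 20
The minimum is 17 hops' cost via R10 - R29 - R19 - R6.
So from R10 the first move is to R29.

R29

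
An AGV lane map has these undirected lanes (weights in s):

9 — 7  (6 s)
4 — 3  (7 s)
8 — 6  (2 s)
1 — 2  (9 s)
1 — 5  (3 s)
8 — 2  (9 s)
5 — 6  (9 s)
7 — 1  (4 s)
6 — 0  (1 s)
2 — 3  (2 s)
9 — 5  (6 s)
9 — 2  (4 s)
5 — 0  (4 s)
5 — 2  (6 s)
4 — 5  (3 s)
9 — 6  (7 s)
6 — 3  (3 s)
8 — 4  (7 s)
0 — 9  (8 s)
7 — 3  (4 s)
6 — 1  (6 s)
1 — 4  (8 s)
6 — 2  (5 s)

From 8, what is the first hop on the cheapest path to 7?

Candidate routes:
8–6–3–7: 2+3+4 = 9
8–6–1–7: 2+6+4 = 12
The minimum is 9 s via 8–6–3–7.
So from 8 the first move is to 6.

6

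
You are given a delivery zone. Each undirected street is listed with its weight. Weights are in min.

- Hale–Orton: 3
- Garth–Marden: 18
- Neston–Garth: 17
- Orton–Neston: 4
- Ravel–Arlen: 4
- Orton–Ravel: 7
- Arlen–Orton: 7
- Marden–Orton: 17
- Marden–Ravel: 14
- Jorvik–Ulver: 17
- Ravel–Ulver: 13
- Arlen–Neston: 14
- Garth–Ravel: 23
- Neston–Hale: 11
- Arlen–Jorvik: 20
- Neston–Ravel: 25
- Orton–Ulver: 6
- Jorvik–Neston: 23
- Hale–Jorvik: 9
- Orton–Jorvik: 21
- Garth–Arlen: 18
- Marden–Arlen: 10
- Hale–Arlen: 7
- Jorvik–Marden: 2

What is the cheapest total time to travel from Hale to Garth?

Candidate routes:
Hale - Orton - Neston - Garth: 3+4+17 = 24
Hale - Arlen - Garth: 7+18 = 25
Cheapest is Hale - Orton - Neston - Garth at 24 min.

24 min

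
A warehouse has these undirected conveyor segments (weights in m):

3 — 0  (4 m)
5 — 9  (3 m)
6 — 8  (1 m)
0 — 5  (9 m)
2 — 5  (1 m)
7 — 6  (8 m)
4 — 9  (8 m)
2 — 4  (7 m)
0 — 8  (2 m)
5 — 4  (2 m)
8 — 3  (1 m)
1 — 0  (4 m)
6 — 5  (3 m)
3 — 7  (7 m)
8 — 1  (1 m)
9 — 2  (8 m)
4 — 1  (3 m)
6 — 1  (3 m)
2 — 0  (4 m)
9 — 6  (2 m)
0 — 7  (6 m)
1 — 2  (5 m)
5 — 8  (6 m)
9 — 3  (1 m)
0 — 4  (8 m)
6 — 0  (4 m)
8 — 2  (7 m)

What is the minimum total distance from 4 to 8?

Enumerating some paths:
4–1–8: 3+1 = 4
4–1–6–8: 3+3+1 = 7
4–5–6–8: 2+3+1 = 6
The minimum is 4 m via 4–1–8.

4 m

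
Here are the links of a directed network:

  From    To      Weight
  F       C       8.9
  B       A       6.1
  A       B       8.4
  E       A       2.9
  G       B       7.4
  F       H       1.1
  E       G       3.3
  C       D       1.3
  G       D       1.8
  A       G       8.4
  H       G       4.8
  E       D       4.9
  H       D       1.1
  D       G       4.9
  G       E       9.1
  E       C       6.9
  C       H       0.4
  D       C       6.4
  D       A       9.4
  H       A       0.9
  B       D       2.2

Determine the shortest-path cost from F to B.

Compare a few routes:
F–H–D–G–B: 1.1+1.1+4.9+7.4 = 14.5
F–H–G–B: 1.1+4.8+7.4 = 13.3
F–H–A–B: 1.1+0.9+8.4 = 10.4
Cheapest is F–H–A–B at 10.4.

10.4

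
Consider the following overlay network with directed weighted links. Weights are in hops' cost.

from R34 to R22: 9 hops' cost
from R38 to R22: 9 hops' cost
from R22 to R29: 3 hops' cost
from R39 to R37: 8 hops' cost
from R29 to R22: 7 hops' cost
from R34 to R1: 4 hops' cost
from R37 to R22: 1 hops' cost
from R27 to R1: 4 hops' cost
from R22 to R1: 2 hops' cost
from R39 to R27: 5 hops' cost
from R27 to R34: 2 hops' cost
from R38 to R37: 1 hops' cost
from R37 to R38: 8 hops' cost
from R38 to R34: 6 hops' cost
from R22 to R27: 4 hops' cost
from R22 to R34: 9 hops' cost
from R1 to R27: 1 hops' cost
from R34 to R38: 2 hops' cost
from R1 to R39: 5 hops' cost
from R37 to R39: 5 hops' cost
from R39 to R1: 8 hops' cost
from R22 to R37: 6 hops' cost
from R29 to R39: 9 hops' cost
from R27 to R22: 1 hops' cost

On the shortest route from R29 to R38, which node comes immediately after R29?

R22

Compare a few routes:
R29–R22–R1–R27–R34–R38: 7+2+1+2+2 = 14
R29–R22–R34–R38: 7+9+2 = 18
R29–R22–R27–R34–R38: 7+4+2+2 = 15
The minimum is 14 hops' cost via R29–R22–R1–R27–R34–R38.
So from R29 the first move is to R22.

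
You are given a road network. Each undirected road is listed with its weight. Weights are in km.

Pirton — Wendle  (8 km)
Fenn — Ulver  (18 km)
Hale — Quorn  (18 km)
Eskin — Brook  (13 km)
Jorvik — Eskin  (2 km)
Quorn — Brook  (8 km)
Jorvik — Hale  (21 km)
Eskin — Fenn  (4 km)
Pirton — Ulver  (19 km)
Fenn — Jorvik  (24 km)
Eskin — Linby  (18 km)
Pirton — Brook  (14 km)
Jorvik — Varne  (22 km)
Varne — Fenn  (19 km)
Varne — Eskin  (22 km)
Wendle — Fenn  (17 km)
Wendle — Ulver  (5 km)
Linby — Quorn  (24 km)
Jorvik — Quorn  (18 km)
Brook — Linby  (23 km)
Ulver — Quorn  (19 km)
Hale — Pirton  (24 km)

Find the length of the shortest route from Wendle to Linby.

39 km

Shortest distances from Wendle:
Wendle: 0
Ulver: 5  (via Wendle)
Pirton: 8  (via Wendle)
Fenn: 17  (via Wendle)
Eskin: 21  (via Fenn)
Brook: 22  (via Pirton)
Jorvik: 23  (via Eskin)
Quorn: 24  (via Ulver)
Hale: 32  (via Pirton)
Varne: 36  (via Fenn)
Linby: 39  (via Eskin)
Shortest route: Wendle → Fenn → Eskin → Linby = 39 km.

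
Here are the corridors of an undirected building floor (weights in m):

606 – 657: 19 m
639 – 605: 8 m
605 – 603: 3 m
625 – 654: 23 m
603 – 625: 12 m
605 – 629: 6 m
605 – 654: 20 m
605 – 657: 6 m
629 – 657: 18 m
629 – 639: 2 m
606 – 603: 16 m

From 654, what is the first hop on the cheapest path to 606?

Enumerating some paths:
654 - 605 - 603 - 606: 20+3+16 = 39
654 - 605 - 657 - 606: 20+6+19 = 45
Cheapest is 654 - 605 - 603 - 606 at 39 m.
So from 654 the first move is to 605.

605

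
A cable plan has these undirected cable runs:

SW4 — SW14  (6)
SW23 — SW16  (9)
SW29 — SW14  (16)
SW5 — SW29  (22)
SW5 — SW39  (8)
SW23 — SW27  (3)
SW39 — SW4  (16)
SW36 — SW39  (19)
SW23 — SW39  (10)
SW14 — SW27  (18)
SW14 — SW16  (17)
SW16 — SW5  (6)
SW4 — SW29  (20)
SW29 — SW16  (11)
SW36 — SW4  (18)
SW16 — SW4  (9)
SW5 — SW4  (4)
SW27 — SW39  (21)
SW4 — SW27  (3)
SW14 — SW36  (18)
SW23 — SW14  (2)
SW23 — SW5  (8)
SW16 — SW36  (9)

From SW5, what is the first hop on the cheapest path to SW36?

SW16

Compare a few routes:
SW5 → SW4 → SW36: 4+18 = 22
SW5 → SW16 → SW36: 6+9 = 15
SW5 → SW4 → SW16 → SW36: 4+9+9 = 22
SW5 → SW23 → SW16 → SW36: 8+9+9 = 26
The minimum is 15 via SW5 → SW16 → SW36.
So from SW5 the first move is to SW16.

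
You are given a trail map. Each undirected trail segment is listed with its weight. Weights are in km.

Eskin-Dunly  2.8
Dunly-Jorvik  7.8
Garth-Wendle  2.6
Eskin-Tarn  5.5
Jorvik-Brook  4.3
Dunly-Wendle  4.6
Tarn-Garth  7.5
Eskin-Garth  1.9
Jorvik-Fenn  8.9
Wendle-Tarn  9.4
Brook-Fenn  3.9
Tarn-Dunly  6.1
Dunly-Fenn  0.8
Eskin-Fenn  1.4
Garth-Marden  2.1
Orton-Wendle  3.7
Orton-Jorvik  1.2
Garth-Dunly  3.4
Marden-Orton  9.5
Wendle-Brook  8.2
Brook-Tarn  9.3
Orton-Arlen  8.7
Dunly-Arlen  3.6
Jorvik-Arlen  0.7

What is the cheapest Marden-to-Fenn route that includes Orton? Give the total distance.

Shortest Marden→Orton: Marden–Garth–Wendle–Orton = 8.4
Shortest Orton→Fenn: Orton–Jorvik–Arlen–Dunly–Fenn = 6.3
Total via Orton: 8.4 + 6.3 = 14.7 km.

14.7 km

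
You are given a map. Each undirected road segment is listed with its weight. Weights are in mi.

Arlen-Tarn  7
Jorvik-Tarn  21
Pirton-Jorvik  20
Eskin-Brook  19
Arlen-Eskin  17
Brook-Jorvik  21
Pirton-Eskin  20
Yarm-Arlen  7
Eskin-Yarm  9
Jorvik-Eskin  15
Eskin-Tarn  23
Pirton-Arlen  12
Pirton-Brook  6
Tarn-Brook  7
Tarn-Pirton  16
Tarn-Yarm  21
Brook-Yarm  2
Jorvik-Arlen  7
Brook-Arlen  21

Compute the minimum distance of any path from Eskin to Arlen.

Compare a few routes:
Eskin → Arlen: 17 = 17
Eskin → Yarm → Brook → Tarn → Arlen: 9+2+7+7 = 25
Eskin → Jorvik → Arlen: 15+7 = 22
Eskin → Yarm → Arlen: 9+7 = 16
The minimum is 16 mi via Eskin → Yarm → Arlen.

16 mi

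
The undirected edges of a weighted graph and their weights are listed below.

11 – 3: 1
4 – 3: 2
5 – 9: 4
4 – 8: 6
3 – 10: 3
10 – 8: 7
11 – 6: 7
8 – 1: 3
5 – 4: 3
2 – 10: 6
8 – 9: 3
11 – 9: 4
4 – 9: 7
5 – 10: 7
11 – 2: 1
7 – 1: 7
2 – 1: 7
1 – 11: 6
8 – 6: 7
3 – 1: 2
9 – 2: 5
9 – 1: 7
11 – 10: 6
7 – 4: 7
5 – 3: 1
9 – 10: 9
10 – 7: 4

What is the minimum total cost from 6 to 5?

Running Dijkstra from 6:
6: 0
8: 7  (via 6)
11: 7  (via 6)
2: 8  (via 11)
3: 8  (via 11)
5: 9  (via 3)
Shortest route: 6–11–3–5 = 9.

9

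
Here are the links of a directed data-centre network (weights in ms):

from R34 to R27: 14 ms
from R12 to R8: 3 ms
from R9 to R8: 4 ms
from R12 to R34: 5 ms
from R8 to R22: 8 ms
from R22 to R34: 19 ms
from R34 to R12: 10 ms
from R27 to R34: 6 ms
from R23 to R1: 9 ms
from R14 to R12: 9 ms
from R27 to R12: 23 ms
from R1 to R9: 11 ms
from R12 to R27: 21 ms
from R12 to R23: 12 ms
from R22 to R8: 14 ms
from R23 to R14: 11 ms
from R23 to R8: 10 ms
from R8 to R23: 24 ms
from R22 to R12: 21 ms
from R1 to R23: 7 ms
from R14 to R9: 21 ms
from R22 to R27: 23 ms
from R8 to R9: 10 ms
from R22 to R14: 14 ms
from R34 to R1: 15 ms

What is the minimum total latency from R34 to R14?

Candidate routes:
R34–R12–R8–R23–R14: 10+3+24+11 = 48
R34–R12–R8–R22–R14: 10+3+8+14 = 35
R34–R1–R9–R8–R22–R14: 15+11+4+8+14 = 52
R34–R12–R23–R14: 10+12+11 = 33
The minimum is 33 ms via R34–R12–R23–R14.

33 ms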